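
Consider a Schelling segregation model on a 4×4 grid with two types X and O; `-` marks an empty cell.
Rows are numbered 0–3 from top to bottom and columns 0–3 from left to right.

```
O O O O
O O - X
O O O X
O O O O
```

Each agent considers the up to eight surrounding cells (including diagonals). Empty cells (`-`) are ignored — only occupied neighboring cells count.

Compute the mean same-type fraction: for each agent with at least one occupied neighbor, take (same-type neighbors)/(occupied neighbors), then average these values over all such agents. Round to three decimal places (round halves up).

Row 0: (0,0)O 3/3 · (0,1)O 4/4 · (0,2)O 3/4 · (0,3)O 1/2
Row 1: (1,0)O 5/5 · (1,1)O 7/7 · (1,3)X 1/4
Row 2: (2,0)O 5/5 · (2,1)O 7/7 · (2,2)O 5/7 · (2,3)X 1/4
Row 3: (3,0)O 3/3 · (3,1)O 5/5 · (3,2)O 4/5 · (3,3)O 2/3
Sum over 15 agents: 3/3 + 4/4 + 3/4 + 1/2 + 5/5 + 7/7 + 1/4 + 5/5 + 7/7 + 5/7 + 1/4 + 3/3 + 5/5 + 4/5 + 2/3 = 5011/420; mean = 5011/420 ÷ 15 = 5011/6300 = 0.795396… → 0.795.

0.795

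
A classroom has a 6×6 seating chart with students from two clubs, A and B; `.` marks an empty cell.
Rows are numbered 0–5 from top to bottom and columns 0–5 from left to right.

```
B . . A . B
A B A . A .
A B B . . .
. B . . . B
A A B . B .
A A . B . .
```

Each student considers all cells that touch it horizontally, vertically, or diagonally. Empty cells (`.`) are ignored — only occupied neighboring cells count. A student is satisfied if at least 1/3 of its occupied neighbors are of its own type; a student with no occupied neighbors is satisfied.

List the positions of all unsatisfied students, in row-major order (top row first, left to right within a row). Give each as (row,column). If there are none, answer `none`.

(0,5), (1,0), (1,2), (2,0)

Row 0: (0,0)B 1/2 satisfied · (0,3)A 2/2 satisfied · (0,5)B 0/1 not
Row 1: (1,0)A 1/4 not · (1,1)B 3/6 satisfied · (1,2)A 1/4 not · (1,4)A 1/2 satisfied
Row 2: (2,0)A 1/4 not · (2,1)B 3/6 satisfied · (2,2)B 3/4 satisfied
Row 3: (3,1)B 3/6 satisfied · (3,5)B 1/1 satisfied
Row 4: (4,0)A 3/4 satisfied · (4,1)A 3/5 satisfied · (4,2)B 2/4 satisfied · (4,4)B 2/2 satisfied
Row 5: (5,0)A 3/3 satisfied · (5,1)A 3/4 satisfied · (5,3)B 2/2 satisfied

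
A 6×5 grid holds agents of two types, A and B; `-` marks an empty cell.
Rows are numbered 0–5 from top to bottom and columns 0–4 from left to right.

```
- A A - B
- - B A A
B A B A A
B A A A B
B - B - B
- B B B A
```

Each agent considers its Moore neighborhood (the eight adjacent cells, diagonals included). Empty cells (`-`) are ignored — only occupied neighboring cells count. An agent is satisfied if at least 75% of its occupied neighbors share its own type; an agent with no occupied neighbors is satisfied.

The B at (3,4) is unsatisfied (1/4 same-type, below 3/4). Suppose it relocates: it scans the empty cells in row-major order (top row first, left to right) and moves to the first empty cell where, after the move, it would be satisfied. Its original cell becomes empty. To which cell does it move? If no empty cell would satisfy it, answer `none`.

Vacating (3,4). Empty cells in order:
  (0,0): 0/1 same-type → still unsatisfied.
  (0,3): 2/5 same-type → still unsatisfied.
  (1,0): 1/3 same-type → still unsatisfied.
  (1,1): 3/6 same-type → still unsatisfied.
  (4,1): 5/7 same-type → still unsatisfied.
  (4,3): 4/7 same-type → still unsatisfied.
  (5,0): 2/2 same-type → satisfied — stop here.

(5,0)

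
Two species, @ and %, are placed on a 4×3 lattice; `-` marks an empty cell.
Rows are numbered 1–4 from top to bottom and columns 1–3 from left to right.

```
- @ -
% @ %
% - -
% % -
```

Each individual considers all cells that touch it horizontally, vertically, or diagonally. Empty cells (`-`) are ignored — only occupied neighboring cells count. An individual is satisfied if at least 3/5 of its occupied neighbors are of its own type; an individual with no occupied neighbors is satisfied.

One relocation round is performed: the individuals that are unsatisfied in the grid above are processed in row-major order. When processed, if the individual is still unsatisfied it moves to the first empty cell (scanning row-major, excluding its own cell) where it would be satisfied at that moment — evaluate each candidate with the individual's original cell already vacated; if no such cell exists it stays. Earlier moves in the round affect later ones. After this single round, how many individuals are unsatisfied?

0

Initially unsatisfied (in order): (1,2), (2,1), (2,2), (2,3).
  (1,2): no empty cell satisfies it; stays.
  (2,1) → (3,2).
  (2,2) → (1,1).
  (2,3) → (3,3).
Resulting grid:
@ @ -
- - -
% % %
% % -
All satisfied now.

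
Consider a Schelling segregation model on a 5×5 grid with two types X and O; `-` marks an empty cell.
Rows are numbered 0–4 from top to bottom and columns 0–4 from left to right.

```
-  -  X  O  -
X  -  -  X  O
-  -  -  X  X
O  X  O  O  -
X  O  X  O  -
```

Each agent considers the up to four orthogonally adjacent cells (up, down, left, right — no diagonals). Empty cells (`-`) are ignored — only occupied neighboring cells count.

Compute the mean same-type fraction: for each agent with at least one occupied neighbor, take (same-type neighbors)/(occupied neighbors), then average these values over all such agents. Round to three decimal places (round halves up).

0.214

(0,2)X 0/1
(0,3)O 0/2
(1,0)X — no occupied neighbors
(1,3)X 1/3
(1,4)O 0/2
(2,3)X 2/3
(2,4)X 1/2
(3,0)O 0/2
(3,1)X 0/3
(3,2)O 1/3
(3,3)O 2/3
(4,0)X 0/2
(4,1)O 0/3
(4,2)X 0/3
(4,3)O 1/2
Sum over 14 agents: 0/1 + 0/2 + 1/3 + 0/2 + 2/3 + 1/2 + 0/2 + 0/3 + 1/3 + 2/3 + 0/2 + 0/3 + 0/3 + 1/2 = 3; mean = 3 ÷ 14 = 3/14 = 0.214285… → 0.214.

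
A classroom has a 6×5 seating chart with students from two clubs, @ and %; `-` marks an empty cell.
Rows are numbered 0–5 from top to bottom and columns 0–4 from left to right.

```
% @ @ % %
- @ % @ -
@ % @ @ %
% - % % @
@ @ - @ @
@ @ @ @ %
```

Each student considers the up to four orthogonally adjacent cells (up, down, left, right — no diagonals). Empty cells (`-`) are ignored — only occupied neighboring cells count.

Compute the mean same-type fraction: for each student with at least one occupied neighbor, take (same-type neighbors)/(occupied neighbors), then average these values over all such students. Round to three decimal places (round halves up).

0.442

(0,0)% 0/1
(0,1)@ 2/3
(0,2)@ 1/3
(0,3)% 1/3
(0,4)% 1/1
(1,1)@ 1/3
(1,2)% 0/4
(1,3)@ 1/3
(2,0)@ 0/2
(2,1)% 0/3
(2,2)@ 1/4
(2,3)@ 2/4
(2,4)% 0/2
(3,0)% 0/2
(3,2)% 1/2
(3,3)% 1/4
(3,4)@ 1/3
(4,0)@ 2/3
(4,1)@ 2/2
(4,3)@ 2/3
(4,4)@ 2/3
(5,0)@ 2/2
(5,1)@ 3/3
(5,2)@ 2/2
(5,3)@ 2/3
(5,4)% 0/2
Sum over 26 students: 0/1 + 2/3 + 1/3 + 1/3 + 1/1 + 1/3 + 0/4 + 1/3 + 0/2 + 0/3 + 1/4 + 2/4 + 0/2 + 0/2 + 1/2 + 1/4 + 1/3 + 2/3 + 2/2 + 2/3 + 2/3 + 2/2 + 3/3 + 2/2 + 2/3 + 0/2 = 23/2; mean = 23/2 ÷ 26 = 23/52 = 0.442307… → 0.442.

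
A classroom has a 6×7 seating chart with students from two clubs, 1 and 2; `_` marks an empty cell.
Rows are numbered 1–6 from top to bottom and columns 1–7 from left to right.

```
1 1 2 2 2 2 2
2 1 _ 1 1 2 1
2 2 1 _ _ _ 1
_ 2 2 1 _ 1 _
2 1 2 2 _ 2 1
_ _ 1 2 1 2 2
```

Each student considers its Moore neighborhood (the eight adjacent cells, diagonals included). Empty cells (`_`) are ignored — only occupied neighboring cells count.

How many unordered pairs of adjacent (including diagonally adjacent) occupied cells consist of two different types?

39

Scan each occupied cell's neighbors to the right and below (and the two forward diagonals) so each pair is counted once.
From row 1: 12 unlike of 22 pairs (running 12/22).
From row 2: 6 unlike of 12 pairs (running 18/34).
From row 3: 3 unlike of 9 pairs (running 21/43).
From row 4: 6 unlike of 12 pairs (running 27/55).
From row 5: 9 unlike of 15 pairs (running 36/70).
From row 6: 3 unlike of 4 pairs (running 39/74).
Total adjacent occupied pairs: 74; unlike-type pairs: 39.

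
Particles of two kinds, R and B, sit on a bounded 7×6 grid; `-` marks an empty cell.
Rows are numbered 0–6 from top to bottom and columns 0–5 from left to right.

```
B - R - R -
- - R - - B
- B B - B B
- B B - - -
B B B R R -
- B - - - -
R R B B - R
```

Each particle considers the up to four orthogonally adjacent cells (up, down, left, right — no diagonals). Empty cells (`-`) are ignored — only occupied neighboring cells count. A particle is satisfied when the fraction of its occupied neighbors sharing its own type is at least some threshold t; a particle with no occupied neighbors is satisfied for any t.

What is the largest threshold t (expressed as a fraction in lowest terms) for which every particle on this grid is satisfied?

1/3

(0,0)B — no occupied neighbors
(0,2)R 1/1
(0,4)R — no occupied neighbors
(1,2)R 1/2
(1,5)B 1/1
(2,1)B 2/2
(2,2)B 2/3
(2,4)B 1/1
(2,5)B 2/2
(3,1)B 3/3
(3,2)B 3/3
(4,0)B 1/1
(4,1)B 4/4
(4,2)B 2/3
(4,3)R 1/2
(4,4)R 1/1
(5,1)B 1/2
(6,0)R 1/1
(6,1)R 1/3
(6,2)B 1/2
(6,3)B 1/1
(6,5)R — no occupied neighbors
The smallest same-type fraction is 1/3 at (6,1), which reduces to 1/3. Any threshold above that leaves this particle unsatisfied.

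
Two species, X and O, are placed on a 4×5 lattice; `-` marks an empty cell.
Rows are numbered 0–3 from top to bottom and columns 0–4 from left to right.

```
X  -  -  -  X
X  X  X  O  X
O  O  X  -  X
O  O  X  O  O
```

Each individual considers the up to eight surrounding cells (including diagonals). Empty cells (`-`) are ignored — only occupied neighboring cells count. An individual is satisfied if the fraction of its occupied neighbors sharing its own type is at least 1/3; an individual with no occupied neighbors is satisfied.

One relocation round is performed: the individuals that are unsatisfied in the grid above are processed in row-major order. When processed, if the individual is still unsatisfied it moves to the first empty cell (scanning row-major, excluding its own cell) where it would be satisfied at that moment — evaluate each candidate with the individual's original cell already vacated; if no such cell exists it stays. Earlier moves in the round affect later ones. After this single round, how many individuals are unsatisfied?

Initially unsatisfied (in order): (1,3), (2,4), (3,2), (3,3).
  (1,3): no empty cell satisfies it; stays.
  (2,4) → (0,1).
  (3,2) → (0,2).
  (3,3): now satisfied by earlier moves; stays.
Resulting grid:
X X X - X
X X X O X
O O X - -
O O - O O
Unsatisfied now: (1,3).

1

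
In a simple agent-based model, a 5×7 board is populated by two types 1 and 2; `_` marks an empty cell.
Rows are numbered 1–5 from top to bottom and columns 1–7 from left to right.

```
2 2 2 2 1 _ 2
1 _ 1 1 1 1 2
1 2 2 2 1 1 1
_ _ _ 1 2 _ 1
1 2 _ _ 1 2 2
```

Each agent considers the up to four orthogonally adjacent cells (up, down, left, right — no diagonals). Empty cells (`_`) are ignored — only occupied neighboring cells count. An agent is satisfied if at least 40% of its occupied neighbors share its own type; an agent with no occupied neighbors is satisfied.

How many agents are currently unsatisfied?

9

Row 1: (1,1)2 1/2 ✓ · (1,2)2 2/2 ✓ · (1,3)2 2/3 ✓ · (1,4)2 1/3 ✗ · (1,5)1 1/2 ✓ · (1,7)2 1/1 ✓
Row 2: (2,1)1 1/2 ✓ · (2,3)1 1/3 ✗ · (2,4)1 2/4 ✓ · (2,5)1 4/4 ✓ · (2,6)1 2/3 ✓ · (2,7)2 1/3 ✗
Row 3: (3,1)1 1/2 ✓ · (3,2)2 1/2 ✓ · (3,3)2 2/3 ✓ · (3,4)2 1/4 ✗ · (3,5)1 2/4 ✓ · (3,6)1 3/3 ✓ · (3,7)1 2/3 ✓
Row 4: (4,4)1 0/2 ✗ · (4,5)2 0/3 ✗ · (4,7)1 1/2 ✓
Row 5: (5,1)1 0/1 ✗ · (5,2)2 0/1 ✗ · (5,5)1 0/2 ✗ · (5,6)2 1/2 ✓ · (5,7)2 1/2 ✓
Unsatisfied: (1,4), (2,3), (2,7), (3,4), (4,4), (4,5), (5,1), (5,2), (5,5) — 9 in total.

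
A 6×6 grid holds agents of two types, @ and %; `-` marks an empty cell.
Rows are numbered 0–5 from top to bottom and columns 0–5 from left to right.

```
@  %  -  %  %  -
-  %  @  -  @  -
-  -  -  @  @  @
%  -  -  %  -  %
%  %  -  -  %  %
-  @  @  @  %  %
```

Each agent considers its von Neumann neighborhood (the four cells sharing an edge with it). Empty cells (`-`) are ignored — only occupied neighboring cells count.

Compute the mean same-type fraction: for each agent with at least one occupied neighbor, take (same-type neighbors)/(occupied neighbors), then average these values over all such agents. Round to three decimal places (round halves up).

Row 0: (0,0)@ 0/1 · (0,1)% 1/2 · (0,3)% 1/1 · (0,4)% 1/2
Row 1: (1,1)% 1/2 · (1,2)@ 0/1 · (1,4)@ 1/2
Row 2: (2,3)@ 1/2 · (2,4)@ 3/3 · (2,5)@ 1/2
Row 3: (3,0)% 1/1 · (3,3)% 0/1 · (3,5)% 1/2
Row 4: (4,0)% 2/2 · (4,1)% 1/2 · (4,4)% 2/2 · (4,5)% 3/3
Row 5: (5,1)@ 1/2 · (5,2)@ 2/2 · (5,3)@ 1/2 · (5,4)% 2/3 · (5,5)% 2/2
Sum over 22 agents: 0/1 + 1/2 + 1/1 + 1/2 + 1/2 + 0/1 + 1/2 + 1/2 + 3/3 + 1/2 + 1/1 + 0/1 + 1/2 + 2/2 + 1/2 + 2/2 + 3/3 + 1/2 + 2/2 + 1/2 + 2/3 + 2/2 = 41/3; mean = 41/3 ÷ 22 = 41/66 = 0.621212… → 0.621.

0.621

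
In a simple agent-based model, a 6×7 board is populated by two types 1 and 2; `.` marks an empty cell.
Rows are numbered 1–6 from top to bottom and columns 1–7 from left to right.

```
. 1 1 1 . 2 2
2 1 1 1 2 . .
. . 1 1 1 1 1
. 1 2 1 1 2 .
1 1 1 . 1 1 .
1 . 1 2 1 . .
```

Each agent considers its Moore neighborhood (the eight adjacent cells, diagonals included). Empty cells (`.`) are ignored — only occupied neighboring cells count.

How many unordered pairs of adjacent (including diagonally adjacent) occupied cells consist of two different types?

Scan each occupied cell's neighbors to the right and below (and the two forward diagonals) so each pair is counted once.
Row 1: 1(1,2)–1(1,3)= 1(1,2)–1(2,2)= 1(1,2)–1(2,3)= 1(1,2)–2(2,1)≠ 1(1,3)–1(1,4)= 1(1,3)–1(2,3)= 1(1,3)–1(2,4)= 1(1,3)–1(2,2)= 1(1,4)–1(2,4)= 1(1,4)–2(2,5)≠ 1(1,4)–1(2,3)= 2(1,6)–2(1,7)= 2(1,6)–2(2,5)=  → 2/13 unlike.
Row 2: 2(2,1)–1(2,2)≠ 1(2,2)–1(2,3)= 1(2,2)–1(3,3)= 1(2,3)–1(2,4)= 1(2,3)–1(3,3)= 1(2,3)–1(3,4)= 1(2,4)–2(2,5)≠ 1(2,4)–1(3,4)= 1(2,4)–1(3,5)= 1(2,4)–1(3,3)= 2(2,5)–1(3,5)≠ 2(2,5)–1(3,6)≠ 2(2,5)–1(3,4)≠  → 5/13 unlike.
Row 3: 1(3,3)–1(3,4)= 1(3,3)–2(4,3)≠ 1(3,3)–1(4,4)= 1(3,3)–1(4,2)= 1(3,4)–1(3,5)= 1(3,4)–1(4,4)= 1(3,4)–1(4,5)= 1(3,4)–2(4,3)≠ 1(3,5)–1(3,6)= 1(3,5)–1(4,5)= 1(3,5)–2(4,6)≠ 1(3,5)–1(4,4)= 1(3,6)–1(3,7)= 1(3,6)–2(4,6)≠ 1(3,6)–1(4,5)= 1(3,7)–2(4,6)≠  → 5/16 unlike.
Row 4: 1(4,2)–2(4,3)≠ 1(4,2)–1(5,2)= 1(4,2)–1(5,3)= 1(4,2)–1(5,1)= 2(4,3)–1(4,4)≠ 2(4,3)–1(5,3)≠ 2(4,3)–1(5,2)≠ 1(4,4)–1(4,5)= 1(4,4)–1(5,5)= 1(4,4)–1(5,3)= 1(4,5)–2(4,6)≠ 1(4,5)–1(5,5)= 1(4,5)–1(5,6)= 2(4,6)–1(5,6)≠ 2(4,6)–1(5,5)≠  → 7/15 unlike.
Row 5: 1(5,1)–1(5,2)= 1(5,1)–1(6,1)= 1(5,2)–1(5,3)= 1(5,2)–1(6,3)= 1(5,2)–1(6,1)= 1(5,3)–1(6,3)= 1(5,3)–2(6,4)≠ 1(5,5)–1(5,6)= 1(5,5)–1(6,5)= 1(5,5)–2(6,4)≠ 1(5,6)–1(6,5)=  → 2/11 unlike.
Row 6: 1(6,3)–2(6,4)≠ 2(6,4)–1(6,5)≠  → 2/2 unlike.
Total adjacent occupied pairs: 70; unlike-type pairs: 23.

23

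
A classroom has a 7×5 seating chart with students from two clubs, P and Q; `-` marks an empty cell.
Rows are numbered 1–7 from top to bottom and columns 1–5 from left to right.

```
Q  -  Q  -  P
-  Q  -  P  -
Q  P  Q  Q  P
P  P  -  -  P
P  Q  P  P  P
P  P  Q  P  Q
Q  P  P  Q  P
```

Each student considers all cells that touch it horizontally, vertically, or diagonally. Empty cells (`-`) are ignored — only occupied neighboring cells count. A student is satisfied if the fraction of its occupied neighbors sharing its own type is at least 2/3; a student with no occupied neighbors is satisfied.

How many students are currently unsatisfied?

(1,1)Q 1/1 ✓
(1,3)Q 1/2 ✗
(1,5)P 1/1 ✓
(2,2)Q 4/5 ✓
(2,4)P 2/5 ✗
(3,1)Q 1/4 ✗
(3,2)P 2/5 ✗
(3,3)Q 2/5 ✗
(3,4)Q 1/4 ✗
(3,5)P 2/3 ✓
(4,1)P 3/5 ✗
(4,2)P 4/7 ✗
(4,5)P 3/4 ✓
(5,1)P 4/5 ✓
(5,2)Q 1/7 ✗
(5,3)P 4/6 ✓
(5,4)P 4/6 ✓
(5,5)P 3/4 ✓
(6,1)P 3/5 ✗
(6,2)P 5/8 ✗
(6,3)Q 2/8 ✗
(6,4)P 5/8 ✗
(6,5)Q 1/5 ✗
(7,1)Q 0/3 ✗
(7,2)P 3/5 ✗
(7,3)P 3/5 ✗
(7,4)Q 2/5 ✗
(7,5)P 1/3 ✗
Unsatisfied: (1,3), (2,4), (3,1), (3,2), (3,3), (3,4), (4,1), (4,2), (5,2), (6,1), (6,2), (6,3), (6,4), (6,5), (7,1), (7,2), (7,3), (7,4), (7,5) — 19 in total.

19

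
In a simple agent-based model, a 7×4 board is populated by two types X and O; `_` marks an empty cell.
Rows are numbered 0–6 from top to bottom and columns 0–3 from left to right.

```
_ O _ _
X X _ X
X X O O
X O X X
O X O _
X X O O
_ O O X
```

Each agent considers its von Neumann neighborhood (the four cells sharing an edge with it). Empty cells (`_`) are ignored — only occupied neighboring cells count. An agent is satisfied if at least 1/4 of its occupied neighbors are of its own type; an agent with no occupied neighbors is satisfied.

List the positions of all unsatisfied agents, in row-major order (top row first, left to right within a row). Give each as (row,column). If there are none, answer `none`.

Row 0: (0,1)O 0/1 not
Row 1: (1,0)X 2/2 satisfied · (1,1)X 2/3 satisfied · (1,3)X 0/1 not
Row 2: (2,0)X 3/3 satisfied · (2,1)X 2/4 satisfied · (2,2)O 1/3 satisfied · (2,3)O 1/3 satisfied
Row 3: (3,0)X 1/3 satisfied · (3,1)O 0/4 not · (3,2)X 1/4 satisfied · (3,3)X 1/2 satisfied
Row 4: (4,0)O 0/3 not · (4,1)X 1/4 satisfied · (4,2)O 1/3 satisfied
Row 5: (5,0)X 1/2 satisfied · (5,1)X 2/4 satisfied · (5,2)O 3/4 satisfied · (5,3)O 1/2 satisfied
Row 6: (6,1)O 1/2 satisfied · (6,2)O 2/3 satisfied · (6,3)X 0/2 not

(0,1), (1,3), (3,1), (4,0), (6,3)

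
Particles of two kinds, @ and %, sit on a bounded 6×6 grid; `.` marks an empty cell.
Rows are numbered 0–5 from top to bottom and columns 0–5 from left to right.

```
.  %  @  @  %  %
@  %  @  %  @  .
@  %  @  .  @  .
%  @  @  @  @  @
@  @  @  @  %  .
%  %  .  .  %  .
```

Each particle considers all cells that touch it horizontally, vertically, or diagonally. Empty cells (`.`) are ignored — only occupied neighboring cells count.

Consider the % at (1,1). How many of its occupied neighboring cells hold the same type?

2

Occupied neighbors of (1,1): (0,1)=%, (0,2)=@, (1,0)=@, (1,2)=@, (2,0)=@, (2,1)=%, (2,2)=@.
Same type (%): 2 of 7.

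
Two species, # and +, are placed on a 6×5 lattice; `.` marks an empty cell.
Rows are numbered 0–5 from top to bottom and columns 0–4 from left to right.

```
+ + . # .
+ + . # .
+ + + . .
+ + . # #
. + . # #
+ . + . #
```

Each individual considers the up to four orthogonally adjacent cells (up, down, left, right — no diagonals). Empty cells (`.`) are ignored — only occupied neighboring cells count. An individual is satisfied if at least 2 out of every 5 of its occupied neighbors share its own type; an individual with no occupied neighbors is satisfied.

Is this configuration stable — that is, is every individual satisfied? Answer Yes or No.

Row 0: (0,0)+ 2/2 ok · (0,1)+ 2/2 ok · (0,3)# 1/1 ok
Row 1: (1,0)+ 3/3 ok · (1,1)+ 3/3 ok · (1,3)# 1/1 ok
Row 2: (2,0)+ 3/3 ok · (2,1)+ 4/4 ok · (2,2)+ 1/1 ok
Row 3: (3,0)+ 2/2 ok · (3,1)+ 3/3 ok · (3,3)# 2/2 ok · (3,4)# 2/2 ok
Row 4: (4,1)+ 1/1 ok · (4,3)# 2/2 ok · (4,4)# 3/3 ok
Row 5: (5,0)+ 0/0 ok · (5,2)+ 0/0 ok · (5,4)# 1/1 ok
All meet the threshold, so the configuration is stable.

Yes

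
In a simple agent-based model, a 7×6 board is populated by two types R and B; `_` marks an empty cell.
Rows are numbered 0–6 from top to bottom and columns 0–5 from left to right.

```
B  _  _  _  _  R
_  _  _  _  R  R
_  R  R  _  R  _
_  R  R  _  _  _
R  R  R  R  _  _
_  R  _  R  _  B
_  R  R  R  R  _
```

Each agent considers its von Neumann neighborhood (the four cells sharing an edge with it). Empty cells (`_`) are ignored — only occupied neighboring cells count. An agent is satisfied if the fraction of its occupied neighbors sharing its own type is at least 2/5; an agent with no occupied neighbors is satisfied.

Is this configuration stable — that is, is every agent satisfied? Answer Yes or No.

Row 0: (0,0)B 0/0 ok · (0,5)R 1/1 ok
Row 1: (1,4)R 2/2 ok · (1,5)R 2/2 ok
Row 2: (2,1)R 2/2 ok · (2,2)R 2/2 ok · (2,4)R 1/1 ok
Row 3: (3,1)R 3/3 ok · (3,2)R 3/3 ok
Row 4: (4,0)R 1/1 ok · (4,1)R 4/4 ok · (4,2)R 3/3 ok · (4,3)R 2/2 ok
Row 5: (5,1)R 2/2 ok · (5,3)R 2/2 ok · (5,5)B 0/0 ok
Row 6: (6,1)R 2/2 ok · (6,2)R 2/2 ok · (6,3)R 3/3 ok · (6,4)R 1/1 ok
All meet the threshold, so the configuration is stable.

Yes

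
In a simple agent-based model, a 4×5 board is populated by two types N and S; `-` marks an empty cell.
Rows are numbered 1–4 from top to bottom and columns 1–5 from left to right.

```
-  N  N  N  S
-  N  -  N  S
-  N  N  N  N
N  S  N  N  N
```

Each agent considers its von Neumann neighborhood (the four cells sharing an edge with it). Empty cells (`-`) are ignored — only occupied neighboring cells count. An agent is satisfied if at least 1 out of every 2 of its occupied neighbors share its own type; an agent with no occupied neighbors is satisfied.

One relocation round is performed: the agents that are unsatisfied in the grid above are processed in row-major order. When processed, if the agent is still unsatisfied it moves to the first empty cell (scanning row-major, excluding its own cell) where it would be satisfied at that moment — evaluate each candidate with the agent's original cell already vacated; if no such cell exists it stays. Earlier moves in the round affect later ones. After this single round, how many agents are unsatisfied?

1

Initially unsatisfied (in order): (2,5), (4,1), (4,2).
  (2,5): no empty cell satisfies it; stays.
  (4,1) → (1,1).
  (4,2) → (4,1).
Resulting grid:
N N N N S
- N - N S
- N N N N
S - N N N
Unsatisfied now: (2,5).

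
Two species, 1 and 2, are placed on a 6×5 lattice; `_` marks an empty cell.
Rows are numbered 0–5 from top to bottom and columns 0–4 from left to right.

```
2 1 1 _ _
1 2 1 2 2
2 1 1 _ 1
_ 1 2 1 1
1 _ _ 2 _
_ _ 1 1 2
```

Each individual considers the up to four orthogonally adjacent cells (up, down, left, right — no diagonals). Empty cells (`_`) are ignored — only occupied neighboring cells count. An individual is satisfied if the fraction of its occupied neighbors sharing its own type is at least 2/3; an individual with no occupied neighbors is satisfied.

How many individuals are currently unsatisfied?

16

Row 0: (0,0)2 0/2 ✗ · (0,1)1 1/3 ✗ · (0,2)1 2/2 ✓
Row 1: (1,0)1 0/3 ✗ · (1,1)2 0/4 ✗ · (1,2)1 2/4 ✗ · (1,3)2 1/2 ✗ · (1,4)2 1/2 ✗
Row 2: (2,0)2 0/2 ✗ · (2,1)1 2/4 ✗ · (2,2)1 2/3 ✓ · (2,4)1 1/2 ✗
Row 3: (3,1)1 1/2 ✗ · (3,2)2 0/3 ✗ · (3,3)1 1/3 ✗ · (3,4)1 2/2 ✓
Row 4: (4,0)1 0/0 ✓ · (4,3)2 0/2 ✗
Row 5: (5,2)1 1/1 ✓ · (5,3)1 1/3 ✗ · (5,4)2 0/1 ✗
Unsatisfied: (0,0), (0,1), (1,0), (1,1), (1,2), (1,3), (1,4), (2,0), (2,1), (2,4), (3,1), (3,2), (3,3), (4,3), (5,3), (5,4) — 16 in total.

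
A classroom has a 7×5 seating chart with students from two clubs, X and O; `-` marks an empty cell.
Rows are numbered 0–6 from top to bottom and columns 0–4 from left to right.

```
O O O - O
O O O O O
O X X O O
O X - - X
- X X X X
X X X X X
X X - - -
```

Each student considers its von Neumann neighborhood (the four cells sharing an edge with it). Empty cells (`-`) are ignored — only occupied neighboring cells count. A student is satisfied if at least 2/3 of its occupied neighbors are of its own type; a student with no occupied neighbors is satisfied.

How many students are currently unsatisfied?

(0,0)O 2/2 satisfied
(0,1)O 3/3 satisfied
(0,2)O 2/2 satisfied
(0,4)O 1/1 satisfied
(1,0)O 3/3 satisfied
(1,1)O 3/4 satisfied
(1,2)O 3/4 satisfied
(1,3)O 3/3 satisfied
(1,4)O 3/3 satisfied
(2,0)O 2/3 satisfied
(2,1)X 2/4 not
(2,2)X 1/3 not
(2,3)O 2/3 satisfied
(2,4)O 2/3 satisfied
(3,0)O 1/2 not
(3,1)X 2/3 satisfied
(3,4)X 1/2 not
(4,1)X 3/3 satisfied
(4,2)X 3/3 satisfied
(4,3)X 3/3 satisfied
(4,4)X 3/3 satisfied
(5,0)X 2/2 satisfied
(5,1)X 4/4 satisfied
(5,2)X 3/3 satisfied
(5,3)X 3/3 satisfied
(5,4)X 2/2 satisfied
(6,0)X 2/2 satisfied
(6,1)X 2/2 satisfied
Unsatisfied: (2,1), (2,2), (3,0), (3,4) — 4 in total.

4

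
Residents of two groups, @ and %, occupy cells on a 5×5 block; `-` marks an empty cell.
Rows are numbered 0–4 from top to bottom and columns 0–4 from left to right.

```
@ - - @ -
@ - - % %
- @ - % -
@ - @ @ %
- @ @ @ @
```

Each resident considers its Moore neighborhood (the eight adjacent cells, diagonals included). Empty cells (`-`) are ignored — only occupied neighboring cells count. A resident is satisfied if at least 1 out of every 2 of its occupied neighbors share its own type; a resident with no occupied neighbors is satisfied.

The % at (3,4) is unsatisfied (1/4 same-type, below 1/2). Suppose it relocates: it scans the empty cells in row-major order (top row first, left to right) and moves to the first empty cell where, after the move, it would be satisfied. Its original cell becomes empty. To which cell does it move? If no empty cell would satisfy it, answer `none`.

(0,2)

Vacating (3,4). Empty cells in order:
  (0,1): 0/2 same-type → still unsatisfied.
  (0,2): 1/2 same-type → satisfied — stop here.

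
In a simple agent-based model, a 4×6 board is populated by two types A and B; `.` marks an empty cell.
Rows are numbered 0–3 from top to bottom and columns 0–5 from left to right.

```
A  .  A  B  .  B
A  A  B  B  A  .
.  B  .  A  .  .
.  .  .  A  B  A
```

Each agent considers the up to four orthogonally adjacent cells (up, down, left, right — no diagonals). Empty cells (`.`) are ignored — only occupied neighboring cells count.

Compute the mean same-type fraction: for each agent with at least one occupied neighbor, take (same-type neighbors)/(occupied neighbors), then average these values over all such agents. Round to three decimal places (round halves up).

0.359

(0,0)A 1/1
(0,2)A 0/2
(0,3)B 1/2
(0,5)B — no occupied neighbors
(1,0)A 2/2
(1,1)A 1/3
(1,2)B 1/3
(1,3)B 2/4
(1,4)A 0/1
(2,1)B 0/1
(2,3)A 1/2
(3,3)A 1/2
(3,4)B 0/2
(3,5)A 0/1
Sum over 13 agents: 1/1 + 0/2 + 1/2 + 2/2 + 1/3 + 1/3 + 2/4 + 0/1 + 0/1 + 1/2 + 1/2 + 0/2 + 0/1 = 14/3; mean = 14/3 ÷ 13 = 14/39 = 0.358974… → 0.359.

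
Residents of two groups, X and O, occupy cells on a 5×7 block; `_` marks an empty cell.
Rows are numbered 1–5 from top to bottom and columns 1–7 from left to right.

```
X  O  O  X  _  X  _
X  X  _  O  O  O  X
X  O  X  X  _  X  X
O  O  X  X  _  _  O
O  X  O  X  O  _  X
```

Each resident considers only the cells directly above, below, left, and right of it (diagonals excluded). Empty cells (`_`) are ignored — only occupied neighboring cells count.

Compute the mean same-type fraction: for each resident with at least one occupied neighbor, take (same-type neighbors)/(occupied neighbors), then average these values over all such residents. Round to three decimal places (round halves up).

(1,1)X 1/2
(1,2)O 1/3
(1,3)O 1/2
(1,4)X 0/2
(1,6)X 0/1
(2,1)X 3/3
(2,2)X 1/3
(2,4)O 1/3
(2,5)O 2/2
(2,6)O 1/4
(2,7)X 1/2
(3,1)X 1/3
(3,2)O 1/4
(3,3)X 2/3
(3,4)X 2/3
(3,6)X 1/2
(3,7)X 2/3
(4,1)O 2/3
(4,2)O 2/4
(4,3)X 2/4
(4,4)X 3/3
(4,7)O 0/2
(5,1)O 1/2
(5,2)X 0/3
(5,3)O 0/3
(5,4)X 1/3
(5,5)O 0/1
(5,7)X 0/1
Sum over 28 residents: 1/2 + 1/3 + 1/2 + 0/2 + 0/1 + 3/3 + 1/3 + 1/3 + 2/2 + 1/4 + 1/2 + 1/3 + 1/4 + 2/3 + 2/3 + 1/2 + 2/3 + 2/3 + 2/4 + 2/4 + 3/3 + 0/2 + 1/2 + 0/3 + 0/3 + 1/3 + 0/1 + 0/1 = 34/3; mean = 34/3 ÷ 28 = 17/42 = 0.404761… → 0.405.

0.405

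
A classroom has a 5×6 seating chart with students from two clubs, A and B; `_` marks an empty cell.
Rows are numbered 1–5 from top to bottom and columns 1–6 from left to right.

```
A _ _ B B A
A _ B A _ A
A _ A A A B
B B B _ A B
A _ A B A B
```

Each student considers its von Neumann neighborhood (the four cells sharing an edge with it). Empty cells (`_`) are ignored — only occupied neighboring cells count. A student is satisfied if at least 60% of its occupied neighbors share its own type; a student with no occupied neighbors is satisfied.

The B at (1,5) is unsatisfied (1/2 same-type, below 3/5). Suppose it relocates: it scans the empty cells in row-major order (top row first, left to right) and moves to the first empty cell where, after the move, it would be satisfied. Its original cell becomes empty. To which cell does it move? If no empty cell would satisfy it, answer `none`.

Vacating (1,5). Empty cells in order:
  (1,2): 0/1 same-type → still unsatisfied.
  (1,3): 2/2 same-type → satisfied — stop here.

(1,3)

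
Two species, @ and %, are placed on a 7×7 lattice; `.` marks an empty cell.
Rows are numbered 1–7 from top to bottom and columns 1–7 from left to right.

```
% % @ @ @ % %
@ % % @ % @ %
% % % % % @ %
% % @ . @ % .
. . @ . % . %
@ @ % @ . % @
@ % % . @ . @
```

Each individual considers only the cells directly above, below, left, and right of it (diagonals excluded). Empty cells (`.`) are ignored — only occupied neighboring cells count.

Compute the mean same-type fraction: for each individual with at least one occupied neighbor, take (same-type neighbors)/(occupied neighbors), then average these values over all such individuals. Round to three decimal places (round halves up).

0.472

(1,1)% 1/2
(1,2)% 2/3
(1,3)@ 1/3
(1,4)@ 3/3
(1,5)@ 1/3
(1,6)% 1/3
(1,7)% 2/2
(2,1)@ 0/3
(2,2)% 3/4
(2,3)% 2/4
(2,4)@ 1/4
(2,5)% 1/4
(2,6)@ 1/4
(2,7)% 2/3
(3,1)% 2/3
(3,2)% 4/4
(3,3)% 3/4
(3,4)% 2/3
(3,5)% 2/4
(3,6)@ 1/4
(3,7)% 1/2
(4,1)% 2/2
(4,2)% 2/3
(4,3)@ 1/3
(4,5)@ 0/3
(4,6)% 0/2
(5,3)@ 1/2
(5,5)% 0/1
(5,7)% 0/1
(6,1)@ 2/2
(6,2)@ 1/3
(6,3)% 1/4
(6,4)@ 0/1
(6,6)% 0/1
(6,7)@ 1/3
(7,1)@ 1/2
(7,2)% 1/3
(7,3)% 2/2
(7,5)@ — no occupied neighbors
(7,7)@ 1/1
Sum over 39 individuals: 1/2 + 2/3 + 1/3 + 3/3 + 1/3 + 1/3 + 2/2 + 0/3 + 3/4 + 2/4 + 1/4 + 1/4 + 1/4 + 2/3 + 2/3 + 4/4 + 3/4 + 2/3 + 2/4 + 1/4 + 1/2 + 2/2 + 2/3 + 1/3 + 0/3 + 0/2 + 1/2 + 0/1 + 0/1 + 2/2 + 1/3 + 1/4 + 0/1 + 0/1 + 1/3 + 1/2 + 1/3 + 2/2 + 1/1 = 221/12; mean = 221/12 ÷ 39 = 17/36 = 0.472222… → 0.472.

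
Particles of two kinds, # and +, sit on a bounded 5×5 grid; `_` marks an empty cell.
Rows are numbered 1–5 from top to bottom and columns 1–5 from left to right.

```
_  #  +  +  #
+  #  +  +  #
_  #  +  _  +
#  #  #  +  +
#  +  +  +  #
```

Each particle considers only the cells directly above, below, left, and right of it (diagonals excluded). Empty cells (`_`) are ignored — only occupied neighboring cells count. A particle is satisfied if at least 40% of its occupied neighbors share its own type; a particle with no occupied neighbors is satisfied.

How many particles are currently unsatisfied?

(1,2)# 1/2 ok
(1,3)+ 2/3 ok
(1,4)+ 2/3 ok
(1,5)# 1/2 ok
(2,1)+ 0/1 unhappy
(2,2)# 2/4 ok
(2,3)+ 3/4 ok
(2,4)+ 2/3 ok
(2,5)# 1/3 unhappy
(3,2)# 2/3 ok
(3,3)+ 1/3 unhappy
(3,5)+ 1/2 ok
(4,1)# 2/2 ok
(4,2)# 3/4 ok
(4,3)# 1/4 unhappy
(4,4)+ 2/3 ok
(4,5)+ 2/3 ok
(5,1)# 1/2 ok
(5,2)+ 1/3 unhappy
(5,3)+ 2/3 ok
(5,4)+ 2/3 ok
(5,5)# 0/2 unhappy
Unsatisfied: (2,1), (2,5), (3,3), (4,3), (5,2), (5,5) — 6 in total.

6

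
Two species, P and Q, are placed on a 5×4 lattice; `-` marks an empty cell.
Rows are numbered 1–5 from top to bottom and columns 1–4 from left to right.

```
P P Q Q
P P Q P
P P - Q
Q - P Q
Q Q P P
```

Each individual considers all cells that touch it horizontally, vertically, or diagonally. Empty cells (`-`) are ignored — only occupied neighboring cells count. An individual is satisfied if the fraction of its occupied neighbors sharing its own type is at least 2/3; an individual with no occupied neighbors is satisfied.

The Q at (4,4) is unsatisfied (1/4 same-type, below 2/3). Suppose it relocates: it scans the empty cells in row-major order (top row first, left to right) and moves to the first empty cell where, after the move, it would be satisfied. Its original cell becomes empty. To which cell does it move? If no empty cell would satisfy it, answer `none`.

none

Vacating (4,4). Empty cells in order:
  (3,3): 2/6 same-type → still unsatisfied.
  (4,2): 3/7 same-type → still unsatisfied.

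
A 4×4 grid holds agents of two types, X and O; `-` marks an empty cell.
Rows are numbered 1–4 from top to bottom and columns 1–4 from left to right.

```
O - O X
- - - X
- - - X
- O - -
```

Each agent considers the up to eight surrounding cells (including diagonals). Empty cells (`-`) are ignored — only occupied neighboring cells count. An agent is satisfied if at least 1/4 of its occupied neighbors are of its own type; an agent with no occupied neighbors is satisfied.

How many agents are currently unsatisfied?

1

(1,1)O 0/0 ✓
(1,3)O 0/2 ✗
(1,4)X 1/2 ✓
(2,4)X 2/3 ✓
(3,4)X 1/1 ✓
(4,2)O 0/0 ✓
Unsatisfied: (1,3) — 1 in total.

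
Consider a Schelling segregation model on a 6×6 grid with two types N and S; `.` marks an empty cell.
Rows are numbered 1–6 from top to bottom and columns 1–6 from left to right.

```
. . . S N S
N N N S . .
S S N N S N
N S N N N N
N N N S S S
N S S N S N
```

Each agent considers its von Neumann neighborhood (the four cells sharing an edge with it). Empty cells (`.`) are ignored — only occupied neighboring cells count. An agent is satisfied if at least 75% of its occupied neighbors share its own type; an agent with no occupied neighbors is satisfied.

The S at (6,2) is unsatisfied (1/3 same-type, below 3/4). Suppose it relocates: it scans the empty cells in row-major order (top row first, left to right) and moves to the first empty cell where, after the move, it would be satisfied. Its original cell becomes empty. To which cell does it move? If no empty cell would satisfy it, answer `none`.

none

Vacating (6,2). Empty cells in order:
  (1,1): 0/1 same-type → still unsatisfied.
  (1,2): 0/1 same-type → still unsatisfied.
  (1,3): 1/2 same-type → still unsatisfied.
  (2,5): 2/3 same-type → still unsatisfied.
  (2,6): 1/2 same-type → still unsatisfied.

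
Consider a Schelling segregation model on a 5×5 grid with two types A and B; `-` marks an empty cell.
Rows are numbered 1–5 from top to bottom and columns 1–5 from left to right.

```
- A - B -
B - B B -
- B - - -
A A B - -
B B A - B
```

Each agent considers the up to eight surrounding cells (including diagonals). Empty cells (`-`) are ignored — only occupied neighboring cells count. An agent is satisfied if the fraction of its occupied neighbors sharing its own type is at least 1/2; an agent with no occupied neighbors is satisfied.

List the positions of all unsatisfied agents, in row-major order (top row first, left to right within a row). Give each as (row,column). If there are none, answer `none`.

Row 1: (1,2)A 0/2 unhappy · (1,4)B 2/2 ok
Row 2: (2,1)B 1/2 ok · (2,3)B 3/4 ok · (2,4)B 2/2 ok
Row 3: (3,2)B 3/5 ok
Row 4: (4,1)A 1/4 unhappy · (4,2)A 2/6 unhappy · (4,3)B 2/4 ok
Row 5: (5,1)B 1/3 unhappy · (5,2)B 2/5 unhappy · (5,3)A 1/3 unhappy · (5,5)B 0/0 ok

(1,2), (4,1), (4,2), (5,1), (5,2), (5,3)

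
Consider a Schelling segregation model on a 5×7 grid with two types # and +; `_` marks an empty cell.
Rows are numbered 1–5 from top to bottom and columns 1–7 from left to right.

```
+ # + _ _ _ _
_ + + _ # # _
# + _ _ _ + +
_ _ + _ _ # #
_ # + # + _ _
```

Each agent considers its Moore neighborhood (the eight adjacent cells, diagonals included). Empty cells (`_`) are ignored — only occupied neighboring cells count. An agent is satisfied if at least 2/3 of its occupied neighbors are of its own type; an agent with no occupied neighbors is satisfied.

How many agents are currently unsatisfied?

14

(1,1)+ 1/2 ✗
(1,2)# 0/4 ✗
(1,3)+ 2/3 ✓
(2,2)+ 4/6 ✓
(2,3)+ 3/4 ✓
(2,5)# 1/2 ✗
(2,6)# 1/3 ✗
(3,1)# 0/2 ✗
(3,2)+ 3/4 ✓
(3,6)+ 1/5 ✗
(3,7)+ 1/4 ✗
(4,3)+ 2/4 ✗
(4,6)# 1/4 ✗
(4,7)# 1/3 ✗
(5,2)# 0/2 ✗
(5,3)+ 1/3 ✗
(5,4)# 0/3 ✗
(5,5)+ 0/2 ✗
Unsatisfied: (1,1), (1,2), (2,5), (2,6), (3,1), (3,6), (3,7), (4,3), (4,6), (4,7), (5,2), (5,3), (5,4), (5,5) — 14 in total.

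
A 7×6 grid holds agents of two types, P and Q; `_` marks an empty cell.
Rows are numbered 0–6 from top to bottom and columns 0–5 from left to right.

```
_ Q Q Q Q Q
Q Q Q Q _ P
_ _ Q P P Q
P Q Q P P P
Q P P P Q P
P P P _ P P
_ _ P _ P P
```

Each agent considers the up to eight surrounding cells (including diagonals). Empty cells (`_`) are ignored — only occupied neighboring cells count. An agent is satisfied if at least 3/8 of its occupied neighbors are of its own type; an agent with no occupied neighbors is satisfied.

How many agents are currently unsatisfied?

6

Row 0: (0,1)Q 4/4 ✓ · (0,2)Q 5/5 ✓ · (0,3)Q 4/4 ✓ · (0,4)Q 3/4 ✓ · (0,5)Q 1/2 ✓
Row 1: (1,0)Q 2/2 ✓ · (1,1)Q 5/5 ✓ · (1,2)Q 6/7 ✓ · (1,3)Q 5/7 ✓ · (1,5)P 1/4 ✗
Row 2: (2,2)Q 5/7 ✓ · (2,3)P 3/7 ✓ · (2,4)P 5/7 ✓ · (2,5)Q 0/4 ✗
Row 3: (3,0)P 1/3 ✗ · (3,1)Q 3/6 ✓ · (3,2)Q 2/7 ✗ · (3,3)P 5/8 ✓ · (3,4)P 6/8 ✓ · (3,5)P 3/5 ✓
Row 4: (4,0)Q 1/5 ✗ · (4,1)P 5/8 ✓ · (4,2)P 5/7 ✓ · (4,3)P 5/7 ✓ · (4,4)Q 0/7 ✗ · (4,5)P 4/5 ✓
Row 5: (5,0)P 2/3 ✓ · (5,1)P 5/6 ✓ · (5,2)P 5/5 ✓ · (5,4)P 5/6 ✓ · (5,5)P 4/5 ✓
Row 6: (6,2)P 2/2 ✓ · (6,4)P 3/3 ✓ · (6,5)P 3/3 ✓
Unsatisfied: (1,5), (2,5), (3,0), (3,2), (4,0), (4,4) — 6 in total.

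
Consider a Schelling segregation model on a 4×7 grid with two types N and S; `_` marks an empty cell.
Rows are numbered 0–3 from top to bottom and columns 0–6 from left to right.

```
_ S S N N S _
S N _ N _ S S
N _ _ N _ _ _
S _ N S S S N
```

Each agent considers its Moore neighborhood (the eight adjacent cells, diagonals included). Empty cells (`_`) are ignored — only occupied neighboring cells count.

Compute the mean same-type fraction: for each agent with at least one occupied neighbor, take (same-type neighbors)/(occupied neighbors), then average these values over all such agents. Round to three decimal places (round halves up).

0.477

(0,1)S 2/3
(0,2)S 1/4
(0,3)N 2/3
(0,4)N 2/4
(0,5)S 2/3
(1,0)S 1/3
(1,1)N 1/4
(1,3)N 3/4
(1,5)S 2/3
(1,6)S 2/2
(2,0)N 1/3
(2,3)N 2/4
(3,0)S 0/1
(3,2)N 1/2
(3,3)S 1/3
(3,4)S 2/3
(3,5)S 1/2
(3,6)N 0/1
Sum over 18 agents: 2/3 + 1/4 + 2/3 + 2/4 + 2/3 + 1/3 + 1/4 + 3/4 + 2/3 + 2/2 + 1/3 + 2/4 + 0/1 + 1/2 + 1/3 + 2/3 + 1/2 + 0/1 = 103/12; mean = 103/12 ÷ 18 = 103/216 = 0.476851… → 0.477.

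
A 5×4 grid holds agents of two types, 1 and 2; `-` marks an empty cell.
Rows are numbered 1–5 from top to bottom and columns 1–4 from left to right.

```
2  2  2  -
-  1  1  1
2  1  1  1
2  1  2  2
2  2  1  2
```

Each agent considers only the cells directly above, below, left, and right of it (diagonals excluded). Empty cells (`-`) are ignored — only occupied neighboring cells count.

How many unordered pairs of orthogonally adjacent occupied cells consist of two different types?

Scan each occupied cell's neighbors to the right and below so each pair is counted once.
Row 1: 2(1,1)–2(1,2)= 2(1,2)–2(1,3)= 2(1,2)–1(2,2)≠ 2(1,3)–1(2,3)≠  → 2/4 unlike.
Row 2: 1(2,2)–1(2,3)= 1(2,2)–1(3,2)= 1(2,3)–1(2,4)= 1(2,3)–1(3,3)= 1(2,4)–1(3,4)=  → 0/5 unlike.
Row 3: 2(3,1)–1(3,2)≠ 2(3,1)–2(4,1)= 1(3,2)–1(3,3)= 1(3,2)–1(4,2)= 1(3,3)–1(3,4)= 1(3,3)–2(4,3)≠ 1(3,4)–2(4,4)≠  → 3/7 unlike.
Row 4: 2(4,1)–1(4,2)≠ 2(4,1)–2(5,1)= 1(4,2)–2(4,3)≠ 1(4,2)–2(5,2)≠ 2(4,3)–2(4,4)= 2(4,3)–1(5,3)≠ 2(4,4)–2(5,4)=  → 4/7 unlike.
Row 5: 2(5,1)–2(5,2)= 2(5,2)–1(5,3)≠ 1(5,3)–2(5,4)≠  → 2/3 unlike.
Total adjacent occupied pairs: 26; unlike-type pairs: 11.

11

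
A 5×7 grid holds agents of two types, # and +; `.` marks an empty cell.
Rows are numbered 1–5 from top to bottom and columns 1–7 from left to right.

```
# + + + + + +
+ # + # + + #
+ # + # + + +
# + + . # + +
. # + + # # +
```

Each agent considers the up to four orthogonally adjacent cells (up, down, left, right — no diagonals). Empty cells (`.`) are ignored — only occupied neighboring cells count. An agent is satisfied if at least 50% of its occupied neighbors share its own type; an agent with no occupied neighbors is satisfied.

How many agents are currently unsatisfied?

14

Row 1: (1,1)# 0/2 unhappy · (1,2)+ 1/3 unhappy · (1,3)+ 3/3 ok · (1,4)+ 2/3 ok · (1,5)+ 3/3 ok · (1,6)+ 3/3 ok · (1,7)+ 1/2 ok
Row 2: (2,1)+ 1/3 unhappy · (2,2)# 1/4 unhappy · (2,3)+ 2/4 ok · (2,4)# 1/4 unhappy · (2,5)+ 3/4 ok · (2,6)+ 3/4 ok · (2,7)# 0/3 unhappy
Row 3: (3,1)+ 1/3 unhappy · (3,2)# 1/4 unhappy · (3,3)+ 2/4 ok · (3,4)# 1/3 unhappy · (3,5)+ 2/4 ok · (3,6)+ 4/4 ok · (3,7)+ 2/3 ok
Row 4: (4,1)# 0/2 unhappy · (4,2)+ 1/4 unhappy · (4,3)+ 3/3 ok · (4,5)# 1/3 unhappy · (4,6)+ 2/4 ok · (4,7)+ 3/3 ok
Row 5: (5,2)# 0/2 unhappy · (5,3)+ 2/3 ok · (5,4)+ 1/2 ok · (5,5)# 2/3 ok · (5,6)# 1/3 unhappy · (5,7)+ 1/2 ok
Unsatisfied: (1,1), (1,2), (2,1), (2,2), (2,4), (2,7), (3,1), (3,2), (3,4), (4,1), (4,2), (4,5), (5,2), (5,6) — 14 in total.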